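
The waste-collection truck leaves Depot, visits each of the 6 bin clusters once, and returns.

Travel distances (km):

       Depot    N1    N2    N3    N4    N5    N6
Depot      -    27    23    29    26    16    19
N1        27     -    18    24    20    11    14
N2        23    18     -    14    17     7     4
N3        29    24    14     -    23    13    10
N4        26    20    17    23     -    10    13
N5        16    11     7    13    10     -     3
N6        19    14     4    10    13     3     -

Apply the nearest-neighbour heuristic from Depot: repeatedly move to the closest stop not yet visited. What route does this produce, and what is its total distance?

107 km along Depot → N5 → N6 → N2 → N3 → N4 → N1 → Depot.

At Depot the remaining stops are N5 16, N6 19, N2 23, N4 26, N1 27, N3 29; go to N5.
At N5 the remaining stops are N6 3, N2 7, N4 10, N1 11, N3 13; go to N6.
At N6 the remaining stops are N2 4, N3 10, N4 13, N1 14; go to N2.
At N2 the remaining stops are N3 14, N4 17, N1 18; go to N3.
At N3 the remaining stops are N4 23, N1 24; go to N4.
At N4 the remaining stops are N1 20; go to N1.
Return N1→Depot: 27.
Total = 16 + 3 + 4 + 14 + 23 + 20 + 27 = 107.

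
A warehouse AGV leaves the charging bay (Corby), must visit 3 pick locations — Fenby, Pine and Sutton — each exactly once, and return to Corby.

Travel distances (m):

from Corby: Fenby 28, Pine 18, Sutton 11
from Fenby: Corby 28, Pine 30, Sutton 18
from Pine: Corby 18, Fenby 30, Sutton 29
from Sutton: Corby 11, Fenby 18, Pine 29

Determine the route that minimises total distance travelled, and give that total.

Corby → Fenby → Pine → Sutton → Corby: 28+30+29+11 = 98
Corby → Fenby → Sutton → Pine → Corby: 28+18+29+18 = 93
Corby → Pine → Fenby → Sutton → Corby: 18+30+18+11 = 77
The minimum is 77.
One optimal route: Corby → Pine → Fenby → Sutton → Corby (or its reverse).

Minimum total distance: 77 m.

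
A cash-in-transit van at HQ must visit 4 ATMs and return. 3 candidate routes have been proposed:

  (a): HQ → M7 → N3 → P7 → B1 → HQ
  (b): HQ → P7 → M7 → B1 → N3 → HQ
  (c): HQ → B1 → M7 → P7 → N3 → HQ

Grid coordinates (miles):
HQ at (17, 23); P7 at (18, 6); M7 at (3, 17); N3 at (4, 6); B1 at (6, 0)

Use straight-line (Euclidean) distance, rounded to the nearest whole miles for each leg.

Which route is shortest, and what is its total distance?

(a): 15 + 11 + 14 + 13 + 25 = 78
(b): 17 + 19 + 17 + 6 + 21 = 80
(c): 25 + 17 + 19 + 14 + 21 = 96

78 miles — (a) is the shortest.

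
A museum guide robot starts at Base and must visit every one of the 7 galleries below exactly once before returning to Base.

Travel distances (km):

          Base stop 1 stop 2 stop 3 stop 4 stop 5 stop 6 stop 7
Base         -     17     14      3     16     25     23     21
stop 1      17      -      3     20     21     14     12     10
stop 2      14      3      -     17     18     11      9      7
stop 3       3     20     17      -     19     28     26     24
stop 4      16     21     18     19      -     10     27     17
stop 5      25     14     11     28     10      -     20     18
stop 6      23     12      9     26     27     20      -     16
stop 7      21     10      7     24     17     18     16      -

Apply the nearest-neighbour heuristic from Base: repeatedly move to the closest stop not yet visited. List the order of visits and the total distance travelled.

Base → [stop 3:3 / stop 2:14 / stop 4:16 / stop 1:17 / stop 7:21 / stop 6:23 / stop 5:25] → stop 3 (3)
stop 3 → [stop 2:17 / stop 4:19 / stop 1:20 / stop 7:24 / stop 6:26 / stop 5:28] → stop 2 (17)
stop 2 → [stop 1:3 / stop 7:7 / stop 6:9 / stop 5:11 / stop 4:18] → stop 1 (3)
stop 1 → [stop 7:10 / stop 6:12 / stop 5:14 / stop 4:21] → stop 7 (10)
stop 7 → [stop 6:16 / stop 4:17 / stop 5:18] → stop 6 (16)
stop 6 → [stop 5:20 / stop 4:27] → stop 5 (20)
stop 5 → [stop 4:10] → stop 4 (10)
Return stop 4→Base: 16.
Total = 3 + 17 + 3 + 10 + 16 + 20 + 10 + 16 = 95.

Nearest-neighbour total = 95 km; route Base → stop 3 → stop 2 → stop 1 → stop 7 → stop 6 → stop 5 → stop 4 → Base.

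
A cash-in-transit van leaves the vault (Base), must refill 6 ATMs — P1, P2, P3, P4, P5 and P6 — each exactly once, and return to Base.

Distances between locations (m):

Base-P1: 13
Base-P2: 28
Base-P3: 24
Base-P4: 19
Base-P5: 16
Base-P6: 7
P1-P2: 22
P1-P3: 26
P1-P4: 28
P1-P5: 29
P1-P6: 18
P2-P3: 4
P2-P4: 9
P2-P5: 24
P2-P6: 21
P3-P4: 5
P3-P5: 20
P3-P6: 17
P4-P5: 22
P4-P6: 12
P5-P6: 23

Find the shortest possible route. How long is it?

Base-P1-P2-P3-P4-P5-P6-Base: 13+22+4+5+22+23+7 = 96
Base-P1-P2-P3-P4-P6-P5-Base: 13+22+4+5+12+23+16 = 95
Base-P1-P2-P3-P5-P4-P6-Base: 13+22+4+20+22+12+7 = 100
Base-P1-P2-P3-P5-P6-P4-Base: 13+22+4+20+23+12+19 = 113
Base-P1-P2-P3-P6-P4-P5-Base: 13+22+4+17+12+22+16 = 106
Base-P1-P2-P3-P6-P5-P4-Base: 13+22+4+17+23+22+19 = 120
Base-P1-P2-P4-P3-P5-P6-Base: 13+22+9+5+20+23+7 = 99
Base-P1-P2-P4-P3-P6-P5-Base: 13+22+9+5+17+23+16 = 105
… (352 more)
Base-P1-P6-P4-P2-P3-P5-Base: 13+18+12+9+4+20+16 = 92  ← best
The minimum is 92.
One optimal route: Base → P1 → P6 → P4 → P2 → P3 → P5 → Base (or its reverse).

92 m — the shortest possible round trip.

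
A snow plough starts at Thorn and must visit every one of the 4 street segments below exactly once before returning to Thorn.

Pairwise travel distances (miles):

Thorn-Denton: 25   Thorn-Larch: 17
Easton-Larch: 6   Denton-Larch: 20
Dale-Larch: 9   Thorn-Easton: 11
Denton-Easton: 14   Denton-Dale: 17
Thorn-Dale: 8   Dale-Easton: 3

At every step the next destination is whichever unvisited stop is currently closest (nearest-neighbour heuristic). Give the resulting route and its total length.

Nearest-neighbour total = 62 miles; route Thorn → Dale → Easton → Larch → Denton → Thorn.

Thorn → [Dale:8 / Easton:11 / Larch:17 / Denton:25] → Dale (8)
Dale → [Easton:3 / Larch:9 / Denton:17] → Easton (3)
Easton → [Larch:6 / Denton:14] → Larch (6)
Larch → [Denton:20] → Denton (20)
Return Denton→Thorn: 25.
Total = 8 + 3 + 6 + 20 + 25 = 62.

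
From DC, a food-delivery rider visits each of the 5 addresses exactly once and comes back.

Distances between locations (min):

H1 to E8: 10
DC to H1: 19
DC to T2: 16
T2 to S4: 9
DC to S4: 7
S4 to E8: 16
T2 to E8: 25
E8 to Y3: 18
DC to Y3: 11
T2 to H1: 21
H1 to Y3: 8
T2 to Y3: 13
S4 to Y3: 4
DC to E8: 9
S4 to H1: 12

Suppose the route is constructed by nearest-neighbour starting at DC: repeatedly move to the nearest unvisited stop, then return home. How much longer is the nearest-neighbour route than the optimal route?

DC: S4=7, E8=9, Y3=11, T2=16, H1=19 ⇒ S4
S4: Y3=4, T2=9, H1=12, E8=16 ⇒ Y3
Y3: H1=8, T2=13, E8=18 ⇒ H1
H1: E8=10, T2=21 ⇒ E8
E8: T2=25 ⇒ T2
NN route DC → S4 → Y3 → H1 → E8 → T2 → DC costs 70.
Optimal: DC → T2 → S4 → Y3 → H1 → E8 → DC costs 56 (by enumerating all 60 distinct tours).
Excess = 70 − 56 = 14.

The nearest-neighbour route is 14 min longer than optimal.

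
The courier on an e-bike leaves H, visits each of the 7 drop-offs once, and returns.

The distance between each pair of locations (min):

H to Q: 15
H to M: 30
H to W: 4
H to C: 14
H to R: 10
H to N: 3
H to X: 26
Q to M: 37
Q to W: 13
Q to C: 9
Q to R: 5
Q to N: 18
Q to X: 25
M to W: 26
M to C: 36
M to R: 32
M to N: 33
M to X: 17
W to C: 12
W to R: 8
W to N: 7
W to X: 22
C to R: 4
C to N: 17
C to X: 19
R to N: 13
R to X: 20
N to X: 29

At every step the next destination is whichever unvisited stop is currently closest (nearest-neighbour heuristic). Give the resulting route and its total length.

At H the remaining stops are N 3, W 4, R 10, C 14, Q 15, X 26, M 30; go to N.
At N the remaining stops are W 7, R 13, C 17, Q 18, X 29, M 33; go to W.
At W the remaining stops are R 8, C 12, Q 13, X 22, M 26; go to R.
At R the remaining stops are C 4, Q 5, X 20, M 32; go to C.
At C the remaining stops are Q 9, X 19, M 36; go to Q.
At Q the remaining stops are X 25, M 37; go to X.
At X the remaining stops are M 17; go to M.
Return M→H: 30.
Total = 3 + 7 + 8 + 4 + 9 + 25 + 17 + 30 = 103.

103 min along H → N → W → R → C → Q → X → M → H.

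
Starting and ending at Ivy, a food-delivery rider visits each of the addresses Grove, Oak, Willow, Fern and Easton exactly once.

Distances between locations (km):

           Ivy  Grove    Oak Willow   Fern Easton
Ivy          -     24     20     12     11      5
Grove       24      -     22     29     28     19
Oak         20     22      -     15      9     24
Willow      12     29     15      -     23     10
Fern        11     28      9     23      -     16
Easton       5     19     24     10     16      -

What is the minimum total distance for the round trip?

Shortest round trip = 83 km.

With 5 stops there are 5!/2 = 60 distinct round trips (a route and its reverse cost the same).
Ivy-Grove-Oak-Willow-Fern-Easton-Ivy: 24+22+15+23+16+5 = 105
Ivy-Grove-Oak-Willow-Easton-Fern-Ivy: 24+22+15+10+16+11 = 98
Ivy-Grove-Oak-Fern-Willow-Easton-Ivy: 24+22+9+23+10+5 = 93
Ivy-Grove-Oak-Fern-Easton-Willow-Ivy: 24+22+9+16+10+12 = 93
Ivy-Grove-Oak-Easton-Willow-Fern-Ivy: 24+22+24+10+23+11 = 114
Ivy-Grove-Oak-Easton-Fern-Willow-Ivy: 24+22+24+16+23+12 = 121
Ivy-Grove-Willow-Oak-Fern-Easton-Ivy: 24+29+15+9+16+5 = 98
Ivy-Grove-Willow-Oak-Easton-Fern-Ivy: 24+29+15+24+16+11 = 119
Ivy-Grove-Willow-Fern-Oak-Easton-Ivy: 24+29+23+9+24+5 = 114
Ivy-Grove-Willow-Fern-Easton-Oak-Ivy: 24+29+23+16+24+20 = 136
Ivy-Grove-Willow-Easton-Oak-Fern-Ivy: 24+29+10+24+9+11 = 107
Ivy-Grove-Willow-Easton-Fern-Oak-Ivy: 24+29+10+16+9+20 = 108
Ivy-Grove-Fern-Oak-Willow-Easton-Ivy: 24+28+9+15+10+5 = 91
Ivy-Grove-Fern-Oak-Easton-Willow-Ivy: 24+28+9+24+10+12 = 107
… (46 more)
Ivy-Willow-Easton-Grove-Oak-Fern-Ivy: 12+10+19+22+9+11 = 83  ← best
The minimum is 83.
One optimal route: Ivy → Willow → Easton → Grove → Oak → Fern → Ivy (or its reverse).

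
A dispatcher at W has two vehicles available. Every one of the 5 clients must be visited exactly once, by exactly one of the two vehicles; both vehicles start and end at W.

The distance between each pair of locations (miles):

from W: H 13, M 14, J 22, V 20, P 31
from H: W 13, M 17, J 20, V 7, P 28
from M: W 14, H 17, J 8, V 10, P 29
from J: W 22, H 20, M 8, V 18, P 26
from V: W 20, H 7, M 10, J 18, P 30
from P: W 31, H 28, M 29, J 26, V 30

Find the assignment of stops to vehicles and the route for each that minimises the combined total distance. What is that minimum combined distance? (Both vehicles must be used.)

119 miles — the smallest possible combined total.

There are 2^4 − 1 = 15 ways to divide the 5 stops into two non-empty groups. For each, the best each vehicle can do is its own shortest tour through its group:
  {H} + {M, J, V, P}: 26 + 95 = 121
  {M} + {H, J, V, P}: 28 + 95 = 123
  {H, M} + {J, V, P}: 44 + 95 = 139
  {J} + {H, M, V, P}: 44 + 90 = 134
  {H, J} + {M, V, P}: 55 + 85 = 140
  {M, J} + {H, V, P}: 44 + 81 = 125
  … (15 splits in total)
  {H, V} + {M, J, P}: 40 + 79 = 119  ← best
Best: vehicle 1 W → H → V → W = 40; vehicle 2 W → M → J → P → W = 79; combined 119.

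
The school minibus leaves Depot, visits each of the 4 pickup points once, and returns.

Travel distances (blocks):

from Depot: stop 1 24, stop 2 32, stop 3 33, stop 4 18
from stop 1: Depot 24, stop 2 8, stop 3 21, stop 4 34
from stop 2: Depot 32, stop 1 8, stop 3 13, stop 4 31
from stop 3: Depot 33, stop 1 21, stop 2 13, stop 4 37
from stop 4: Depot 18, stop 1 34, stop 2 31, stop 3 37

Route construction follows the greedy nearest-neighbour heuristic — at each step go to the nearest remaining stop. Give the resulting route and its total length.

Nearest-neighbour total = 111 blocks; route Depot → stop 4 → stop 2 → stop 1 → stop 3 → Depot.

At Depot the remaining stops are stop 4 18, stop 1 24, stop 2 32, stop 3 33; go to stop 4.
At stop 4 the remaining stops are stop 2 31, stop 1 34, stop 3 37; go to stop 2.
At stop 2 the remaining stops are stop 1 8, stop 3 13; go to stop 1.
At stop 1 the remaining stops are stop 3 21; go to stop 3.
Return stop 3→Depot: 33.
Total = 18 + 31 + 8 + 21 + 33 = 111.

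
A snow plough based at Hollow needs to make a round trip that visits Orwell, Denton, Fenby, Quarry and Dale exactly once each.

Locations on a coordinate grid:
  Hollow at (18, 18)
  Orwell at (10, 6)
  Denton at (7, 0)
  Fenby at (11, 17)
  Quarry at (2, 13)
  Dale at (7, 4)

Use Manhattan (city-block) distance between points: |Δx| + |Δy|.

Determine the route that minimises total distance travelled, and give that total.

Shortest round trip = 68.

There are 60 distinct closed tours to check (reversals are equivalent).
Hollow→Orwell→Denton→Fenby→Quarry→Dale→Hollow: 20+9+21+13+14+25 = 102
Hollow→Orwell→Denton→Fenby→Dale→Quarry→Hollow: 20+9+21+17+14+21 = 102
Hollow→Orwell→Denton→Quarry→Fenby→Dale→Hollow: 20+9+18+13+17+25 = 102
Hollow→Orwell→Denton→Quarry→Dale→Fenby→Hollow: 20+9+18+14+17+8 = 86
Hollow→Orwell→Denton→Dale→Fenby→Quarry→Hollow: 20+9+4+17+13+21 = 84
Hollow→Orwell→Denton→Dale→Quarry→Fenby→Hollow: 20+9+4+14+13+8 = 68
Hollow→Orwell→Fenby→Denton→Quarry→Dale→Hollow: 20+12+21+18+14+25 = 110
Hollow→Orwell→Fenby→Denton→Dale→Quarry→Hollow: 20+12+21+4+14+21 = 92
Hollow→Orwell→Fenby→Quarry→Denton→Dale→Hollow: 20+12+13+18+4+25 = 92
Hollow→Orwell→Fenby→Quarry→Dale→Denton→Hollow: 20+12+13+14+4+29 = 92
Hollow→Orwell→Fenby→Dale→Denton→Quarry→Hollow: 20+12+17+4+18+21 = 92
Hollow→Orwell→Fenby→Dale→Quarry→Denton→Hollow: 20+12+17+14+18+29 = 110
Hollow→Orwell→Quarry→Denton→Fenby→Dale→Hollow: 20+15+18+21+17+25 = 116
Hollow→Orwell→Quarry→Denton→Dale→Fenby→Hollow: 20+15+18+4+17+8 = 82
… (46 more)
The minimum is 68.
One optimal route: Hollow → Orwell → Denton → Dale → Quarry → Fenby → Hollow (or its reverse).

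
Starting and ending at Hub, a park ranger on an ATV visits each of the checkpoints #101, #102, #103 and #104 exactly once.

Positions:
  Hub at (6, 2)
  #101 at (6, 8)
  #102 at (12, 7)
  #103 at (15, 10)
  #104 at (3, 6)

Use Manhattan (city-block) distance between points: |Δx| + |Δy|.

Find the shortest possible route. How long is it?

Shortest round trip = 40.

Hub→#101→#102→#103→#104→Hub: 6+7+6+16+7 = 42
Hub→#101→#102→#104→#103→Hub: 6+7+10+16+17 = 56
Hub→#101→#103→#102→#104→Hub: 6+11+6+10+7 = 40
Hub→#101→#103→#104→#102→Hub: 6+11+16+10+11 = 54
Hub→#101→#104→#102→#103→Hub: 6+5+10+6+17 = 44
Hub→#101→#104→#103→#102→Hub: 6+5+16+6+11 = 44
Hub→#102→#101→#103→#104→Hub: 11+7+11+16+7 = 52
Hub→#102→#101→#104→#103→Hub: 11+7+5+16+17 = 56
Hub→#102→#103→#101→#104→Hub: 11+6+11+5+7 = 40
Hub→#102→#104→#101→#103→Hub: 11+10+5+11+17 = 54
Hub→#103→#101→#102→#104→Hub: 17+11+7+10+7 = 52
Hub→#103→#102→#101→#104→Hub: 17+6+7+5+7 = 42
The minimum is 40.
One optimal route: Hub → #101 → #103 → #102 → #104 → Hub (or its reverse).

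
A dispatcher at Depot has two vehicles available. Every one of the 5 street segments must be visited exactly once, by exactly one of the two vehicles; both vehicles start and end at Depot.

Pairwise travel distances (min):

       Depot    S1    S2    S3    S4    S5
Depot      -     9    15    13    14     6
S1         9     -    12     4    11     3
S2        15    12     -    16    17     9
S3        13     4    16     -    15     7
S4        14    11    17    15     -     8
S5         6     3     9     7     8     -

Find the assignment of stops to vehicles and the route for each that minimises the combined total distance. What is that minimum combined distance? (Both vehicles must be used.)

There are 2^4 − 1 = 15 ways to divide the 5 stops into two non-empty groups. For each, the best each vehicle can do is its own shortest tour through its group:
  {S1} + {S2, S3, S4, S5}: 18 + 60 = 78
  {S2} + {S1, S3, S4, S5}: 30 + 42 = 72
  {S1, S2} + {S3, S4, S5}: 36 + 42 = 78
  {S3} + {S1, S2, S4, S5}: 26 + 52 = 78
  {S1, S3} + {S2, S4, S5}: 26 + 46 = 72
  {S2, S3} + {S1, S4, S5}: 44 + 34 = 78
  … (15 splits in total)
Best: vehicle 1 Depot → S2 → Depot = 30; vehicle 2 Depot → S1 → S3 → S4 → S5 → Depot = 42; combined 72.

72 min — the smallest possible combined total.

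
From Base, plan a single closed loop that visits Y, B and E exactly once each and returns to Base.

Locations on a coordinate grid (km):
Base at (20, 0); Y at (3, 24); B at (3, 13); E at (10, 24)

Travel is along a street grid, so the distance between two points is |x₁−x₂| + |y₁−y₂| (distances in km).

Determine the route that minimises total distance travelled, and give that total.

82 km — the shortest possible round trip.

With 3 stops there are 3!/2 = 3 distinct round trips (a route and its reverse cost the same).
Base-Y-B-E-Base: 41+11+18+34 = 104
Base-Y-E-B-Base: 41+7+18+30 = 96
Base-B-Y-E-Base: 30+11+7+34 = 82
The minimum is 82.
One optimal route: Base → B → Y → E → Base (or its reverse).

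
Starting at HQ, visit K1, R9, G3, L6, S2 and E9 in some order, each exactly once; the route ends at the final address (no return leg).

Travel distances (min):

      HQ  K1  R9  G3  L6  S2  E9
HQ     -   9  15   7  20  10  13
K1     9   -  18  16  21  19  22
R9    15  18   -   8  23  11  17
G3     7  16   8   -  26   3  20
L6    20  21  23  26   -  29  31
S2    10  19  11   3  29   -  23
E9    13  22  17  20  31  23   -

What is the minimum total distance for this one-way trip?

There are 6! = 720 possible orderings.
HQ - K1 - R9 - G3 - L6 - S2 - E9: 9+18+8+26+29+23 = 113
HQ - K1 - R9 - G3 - L6 - E9 - S2: 9+18+8+26+31+23 = 115
HQ - K1 - R9 - G3 - S2 - L6 - E9: 9+18+8+3+29+31 = 98
HQ - K1 - R9 - G3 - S2 - E9 - L6: 9+18+8+3+23+31 = 92
HQ - K1 - R9 - G3 - E9 - L6 - S2: 9+18+8+20+31+29 = 115
HQ - K1 - R9 - G3 - E9 - S2 - L6: 9+18+8+20+23+29 = 107
HQ - K1 - R9 - L6 - G3 - S2 - E9: 9+18+23+26+3+23 = 102
HQ - K1 - R9 - L6 - G3 - E9 - S2: 9+18+23+26+20+23 = 119
… (712 more)
HQ - G3 - S2 - R9 - E9 - K1 - L6: 7+3+11+17+22+21 = 81  ← best
The minimum is 81.
One shortest path: HQ → G3 → S2 → R9 → E9 → K1 → L6.

Shortest open route: 81 min.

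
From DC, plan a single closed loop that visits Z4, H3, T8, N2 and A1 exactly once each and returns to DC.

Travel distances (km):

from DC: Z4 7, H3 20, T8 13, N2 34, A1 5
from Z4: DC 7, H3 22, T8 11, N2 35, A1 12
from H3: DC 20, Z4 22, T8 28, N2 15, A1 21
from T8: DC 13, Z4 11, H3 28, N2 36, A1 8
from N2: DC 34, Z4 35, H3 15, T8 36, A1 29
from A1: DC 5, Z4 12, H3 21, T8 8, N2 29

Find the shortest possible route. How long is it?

Minimum total distance: 90 km.

There are 60 distinct closed tours to check (reversals are equivalent).
DC - Z4 - H3 - T8 - N2 - A1 - DC: 7+22+28+36+29+5 = 127
DC - Z4 - H3 - T8 - A1 - N2 - DC: 7+22+28+8+29+34 = 128
DC - Z4 - H3 - N2 - T8 - A1 - DC: 7+22+15+36+8+5 = 93
DC - Z4 - H3 - N2 - A1 - T8 - DC: 7+22+15+29+8+13 = 94
DC - Z4 - H3 - A1 - T8 - N2 - DC: 7+22+21+8+36+34 = 128
DC - Z4 - H3 - A1 - N2 - T8 - DC: 7+22+21+29+36+13 = 128
DC - Z4 - T8 - H3 - N2 - A1 - DC: 7+11+28+15+29+5 = 95
DC - Z4 - T8 - H3 - A1 - N2 - DC: 7+11+28+21+29+34 = 130
DC - Z4 - T8 - N2 - H3 - A1 - DC: 7+11+36+15+21+5 = 95
DC - Z4 - T8 - N2 - A1 - H3 - DC: 7+11+36+29+21+20 = 124
DC - Z4 - T8 - A1 - H3 - N2 - DC: 7+11+8+21+15+34 = 96
DC - Z4 - T8 - A1 - N2 - H3 - DC: 7+11+8+29+15+20 = 90
DC - Z4 - N2 - H3 - T8 - A1 - DC: 7+35+15+28+8+5 = 98
DC - Z4 - N2 - H3 - A1 - T8 - DC: 7+35+15+21+8+13 = 99
… (46 more)
The minimum is 90.
One optimal route: DC → Z4 → T8 → A1 → N2 → H3 → DC (or its reverse).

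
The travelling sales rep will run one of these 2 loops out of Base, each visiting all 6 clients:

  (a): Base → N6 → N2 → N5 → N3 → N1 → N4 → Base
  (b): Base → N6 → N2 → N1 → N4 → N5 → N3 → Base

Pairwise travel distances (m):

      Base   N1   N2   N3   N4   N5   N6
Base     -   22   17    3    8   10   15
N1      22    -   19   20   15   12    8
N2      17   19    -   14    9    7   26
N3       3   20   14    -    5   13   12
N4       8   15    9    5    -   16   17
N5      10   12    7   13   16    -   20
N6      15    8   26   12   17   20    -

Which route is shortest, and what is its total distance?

Shortest is (a), total 104 m.

(a): 15 + 26 + 7 + 13 + 20 + 15 + 8 = 104
(b): 15 + 26 + 19 + 15 + 16 + 13 + 3 = 107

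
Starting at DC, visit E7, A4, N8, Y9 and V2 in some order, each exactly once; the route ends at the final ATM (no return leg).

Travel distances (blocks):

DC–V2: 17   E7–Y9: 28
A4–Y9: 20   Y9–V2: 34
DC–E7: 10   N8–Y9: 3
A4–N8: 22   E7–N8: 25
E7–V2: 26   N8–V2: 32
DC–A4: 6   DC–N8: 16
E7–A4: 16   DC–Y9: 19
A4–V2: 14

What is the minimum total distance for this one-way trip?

There are 5! = 120 possible orderings.
DC → E7 → A4 → N8 → Y9 → V2: 10+16+22+3+34 = 85
DC → E7 → A4 → N8 → V2 → Y9: 10+16+22+32+34 = 114
DC → E7 → A4 → Y9 → N8 → V2: 10+16+20+3+32 = 81
DC → E7 → A4 → Y9 → V2 → N8: 10+16+20+34+32 = 112
DC → E7 → A4 → V2 → N8 → Y9: 10+16+14+32+3 = 75
DC → E7 → A4 → V2 → Y9 → N8: 10+16+14+34+3 = 77
DC → E7 → N8 → A4 → Y9 → V2: 10+25+22+20+34 = 111
DC → E7 → N8 → A4 → V2 → Y9: 10+25+22+14+34 = 105
DC → E7 → N8 → Y9 → A4 → V2: 10+25+3+20+14 = 72
DC → E7 → N8 → Y9 → V2 → A4: 10+25+3+34+14 = 86
DC → E7 → N8 → V2 → A4 → Y9: 10+25+32+14+20 = 101
DC → E7 → N8 → V2 → Y9 → A4: 10+25+32+34+20 = 121
DC → E7 → Y9 → A4 → N8 → V2: 10+28+20+22+32 = 112
DC → E7 → Y9 → A4 → V2 → N8: 10+28+20+14+32 = 104
… (106 more)
The minimum is 72.
One shortest path: DC → E7 → N8 → Y9 → A4 → V2.

Shortest open route: 72 blocks.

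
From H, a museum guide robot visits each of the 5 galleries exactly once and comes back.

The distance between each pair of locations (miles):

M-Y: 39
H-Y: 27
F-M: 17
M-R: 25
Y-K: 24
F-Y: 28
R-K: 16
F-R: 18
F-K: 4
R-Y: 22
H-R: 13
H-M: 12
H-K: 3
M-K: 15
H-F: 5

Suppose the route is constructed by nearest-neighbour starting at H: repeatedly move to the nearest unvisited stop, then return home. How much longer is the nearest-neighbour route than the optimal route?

From H: K=3, F=5, M=12, R=13, Y=27 → choose K (3).
From K: F=4, M=15, R=16, Y=24 → choose F (4).
From F: M=17, R=18, Y=28 → choose M (17).
From M: R=25, Y=39 → choose R (25).
From R: Y=22 → choose Y (22).
NN route H → K → F → M → R → Y → H costs 98.
Optimal: H → F → K → Y → R → M → H costs 92 (by enumerating all 60 distinct tours).
Excess = 98 − 92 = 6.

The nearest-neighbour route is 6 miles longer than optimal.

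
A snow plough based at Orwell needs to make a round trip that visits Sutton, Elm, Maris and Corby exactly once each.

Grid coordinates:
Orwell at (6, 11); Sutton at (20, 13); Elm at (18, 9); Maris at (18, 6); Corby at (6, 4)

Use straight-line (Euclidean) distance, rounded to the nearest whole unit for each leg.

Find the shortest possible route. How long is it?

Orwell - Sutton - Elm - Maris - Corby - Orwell: 14+4+3+12+7 = 40
Orwell - Sutton - Elm - Corby - Maris - Orwell: 14+4+13+12+13 = 56
Orwell - Sutton - Maris - Elm - Corby - Orwell: 14+7+3+13+7 = 44
Orwell - Sutton - Maris - Corby - Elm - Orwell: 14+7+12+13+12 = 58
Orwell - Sutton - Corby - Elm - Maris - Orwell: 14+17+13+3+13 = 60
Orwell - Sutton - Corby - Maris - Elm - Orwell: 14+17+12+3+12 = 58
Orwell - Elm - Sutton - Maris - Corby - Orwell: 12+4+7+12+7 = 42
Orwell - Elm - Sutton - Corby - Maris - Orwell: 12+4+17+12+13 = 58
Orwell - Elm - Maris - Sutton - Corby - Orwell: 12+3+7+17+7 = 46
Orwell - Elm - Corby - Sutton - Maris - Orwell: 12+13+17+7+13 = 62
Orwell - Maris - Sutton - Elm - Corby - Orwell: 13+7+4+13+7 = 44
Orwell - Maris - Elm - Sutton - Corby - Orwell: 13+3+4+17+7 = 44
The minimum is 40.
One optimal route: Orwell → Sutton → Elm → Maris → Corby → Orwell (or its reverse).

40 — the shortest possible round trip.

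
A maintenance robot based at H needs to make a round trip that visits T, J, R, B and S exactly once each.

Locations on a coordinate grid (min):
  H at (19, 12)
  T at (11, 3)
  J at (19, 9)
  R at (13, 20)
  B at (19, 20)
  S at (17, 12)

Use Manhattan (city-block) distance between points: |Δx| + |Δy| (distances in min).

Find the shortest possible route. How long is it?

H-T-J-R-B-S-H: 17+14+17+6+10+2 = 66
H-T-J-R-S-B-H: 17+14+17+12+10+8 = 78
H-T-J-B-R-S-H: 17+14+11+6+12+2 = 62
H-T-J-B-S-R-H: 17+14+11+10+12+14 = 78
H-T-J-S-R-B-H: 17+14+5+12+6+8 = 62
H-T-J-S-B-R-H: 17+14+5+10+6+14 = 66
H-T-R-J-B-S-H: 17+19+17+11+10+2 = 76
H-T-R-J-S-B-H: 17+19+17+5+10+8 = 76
H-T-R-B-J-S-H: 17+19+6+11+5+2 = 60
H-T-R-B-S-J-H: 17+19+6+10+5+3 = 60
H-T-R-S-J-B-H: 17+19+12+5+11+8 = 72
H-T-R-S-B-J-H: 17+19+12+10+11+3 = 72
H-T-B-J-R-S-H: 17+25+11+17+12+2 = 84
H-T-B-J-S-R-H: 17+25+11+5+12+14 = 84
… (46 more)
H-J-T-R-B-S-H: 3+14+19+6+10+2 = 54  ← best
The minimum is 54.
One optimal route: H → J → T → R → B → S → H (or its reverse).

Minimum total distance: 54 min.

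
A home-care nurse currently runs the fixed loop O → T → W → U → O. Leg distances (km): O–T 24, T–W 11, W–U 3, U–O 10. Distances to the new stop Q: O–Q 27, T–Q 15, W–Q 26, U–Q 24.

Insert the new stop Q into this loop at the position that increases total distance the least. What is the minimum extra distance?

Insertion cost between consecutive stops i–j is d(i,Q) + d(Q,j) − d(i,j):
  between O and T: 27 + 15 − 24 = 18
  between T and W: 15 + 26 − 11 = 30
  between W and U: 26 + 24 − 3 = 47
  between U and O: 24 + 27 − 10 = 41
Cheapest insertion is between O and T, adding 18.
New total = 48 + 18 = 66.

Adding 18 km by placing Q on the O–T leg.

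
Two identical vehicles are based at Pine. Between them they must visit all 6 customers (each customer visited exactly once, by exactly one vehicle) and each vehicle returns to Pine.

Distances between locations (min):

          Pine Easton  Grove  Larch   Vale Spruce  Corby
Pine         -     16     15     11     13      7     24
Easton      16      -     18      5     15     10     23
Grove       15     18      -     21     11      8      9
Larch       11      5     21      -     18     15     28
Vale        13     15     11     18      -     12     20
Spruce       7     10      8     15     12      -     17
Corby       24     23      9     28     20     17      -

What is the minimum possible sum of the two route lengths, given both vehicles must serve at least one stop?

There are 2^5 − 1 = 31 ways to divide the 6 stops into two non-empty groups. For each, the best each vehicle can do is its own shortest tour through its group:
  {Easton} + {Grove, Larch, Vale, Spruce, Corby}: 32 + 73 = 105
  {Grove} + {Easton, Larch, Vale, Spruce, Corby}: 30 + 75 = 105
  {Easton, Grove} + {Larch, Vale, Spruce, Corby}: 49 + 73 = 122
  {Larch} + {Easton, Grove, Vale, Spruce, Corby}: 22 + 73 = 95
  {Easton, Larch} + {Grove, Vale, Spruce, Corby}: 32 + 57 = 89
  {Grove, Larch} + {Easton, Vale, Spruce, Corby}: 47 + 73 = 120
  … (31 splits in total)
  {Spruce} + {Easton, Grove, Larch, Vale, Corby}: 14 + 72 = 86  ← best
Best: vehicle 1 Pine → Spruce → Pine = 14; vehicle 2 Pine → Larch → Easton → Corby → Grove → Vale → Pine = 72; combined 86.

Minimum combined distance: 86 min.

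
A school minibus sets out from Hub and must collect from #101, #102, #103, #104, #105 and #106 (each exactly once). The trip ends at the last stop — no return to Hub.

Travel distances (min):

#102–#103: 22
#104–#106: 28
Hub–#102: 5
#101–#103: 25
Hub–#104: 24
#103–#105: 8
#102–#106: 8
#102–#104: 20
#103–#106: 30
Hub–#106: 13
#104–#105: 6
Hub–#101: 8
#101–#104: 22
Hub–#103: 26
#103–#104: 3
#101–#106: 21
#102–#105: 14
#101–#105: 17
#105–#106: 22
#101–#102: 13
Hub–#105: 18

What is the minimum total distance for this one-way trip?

There are 6! = 720 possible orderings.
Hub - #101 - #102 - #103 - #104 - #105 - #106: 8+13+22+3+6+22 = 74
Hub - #101 - #102 - #103 - #104 - #106 - #105: 8+13+22+3+28+22 = 96
Hub - #101 - #102 - #103 - #105 - #104 - #106: 8+13+22+8+6+28 = 85
Hub - #101 - #102 - #103 - #105 - #106 - #104: 8+13+22+8+22+28 = 101
Hub - #101 - #102 - #103 - #106 - #104 - #105: 8+13+22+30+28+6 = 107
Hub - #101 - #102 - #103 - #106 - #105 - #104: 8+13+22+30+22+6 = 101
Hub - #101 - #102 - #104 - #103 - #105 - #106: 8+13+20+3+8+22 = 74
Hub - #101 - #102 - #104 - #103 - #106 - #105: 8+13+20+3+30+22 = 96
… (712 more)
Hub - #101 - #102 - #106 - #105 - #104 - #103: 8+13+8+22+6+3 = 60  ← best
The minimum is 60.
One shortest path: Hub → #101 → #102 → #106 → #105 → #104 → #103.

Shortest open route: 60 min.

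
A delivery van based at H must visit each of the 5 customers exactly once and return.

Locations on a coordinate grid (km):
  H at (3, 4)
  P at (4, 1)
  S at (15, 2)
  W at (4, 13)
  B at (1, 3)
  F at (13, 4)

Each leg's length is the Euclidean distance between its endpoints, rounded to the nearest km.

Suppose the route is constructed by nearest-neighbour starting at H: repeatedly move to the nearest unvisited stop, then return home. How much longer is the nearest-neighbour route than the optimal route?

From H: B=2, P=3, W=9, F=10, S=12 → choose B (2).
From B: P=4, W=10, F=12, S=14 → choose P (4).
From P: F=9, S=11, W=12 → choose F (9).
From F: S=3, W=13 → choose S (3).
From S: W=16 → choose W (16).
NN route H → B → P → F → S → W → H costs 43.
Optimal: H → P → S → F → W → B → H costs 42 (by enumerating all 60 distinct tours).
Excess = 43 − 42 = 1.

1 km longer than the optimal tour.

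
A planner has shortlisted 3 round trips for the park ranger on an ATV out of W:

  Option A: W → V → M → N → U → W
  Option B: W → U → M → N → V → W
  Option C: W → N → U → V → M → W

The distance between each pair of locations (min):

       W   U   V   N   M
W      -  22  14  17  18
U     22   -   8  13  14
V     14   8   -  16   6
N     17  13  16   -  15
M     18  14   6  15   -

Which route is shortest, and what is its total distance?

Shortest is Option C, total 62 min.

Option A: 14 + 6 + 15 + 13 + 22 = 70
Option B: 22 + 14 + 15 + 16 + 14 = 81
Option C: 17 + 13 + 8 + 6 + 18 = 62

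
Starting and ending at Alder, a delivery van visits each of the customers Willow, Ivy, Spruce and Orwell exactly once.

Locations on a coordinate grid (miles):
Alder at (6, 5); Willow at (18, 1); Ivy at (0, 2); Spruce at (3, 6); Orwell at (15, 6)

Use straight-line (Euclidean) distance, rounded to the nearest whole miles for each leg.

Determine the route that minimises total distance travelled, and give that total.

Shortest round trip = 41 miles.

There are 12 distinct closed tours to check (reversals are equivalent).
Alder - Willow - Ivy - Spruce - Orwell - Alder: 13+18+5+12+9 = 57
Alder - Willow - Ivy - Orwell - Spruce - Alder: 13+18+16+12+3 = 62
Alder - Willow - Spruce - Ivy - Orwell - Alder: 13+16+5+16+9 = 59
Alder - Willow - Spruce - Orwell - Ivy - Alder: 13+16+12+16+7 = 64
Alder - Willow - Orwell - Ivy - Spruce - Alder: 13+6+16+5+3 = 43
Alder - Willow - Orwell - Spruce - Ivy - Alder: 13+6+12+5+7 = 43
Alder - Ivy - Willow - Spruce - Orwell - Alder: 7+18+16+12+9 = 62
Alder - Ivy - Willow - Orwell - Spruce - Alder: 7+18+6+12+3 = 46
Alder - Ivy - Spruce - Willow - Orwell - Alder: 7+5+16+6+9 = 43
Alder - Ivy - Orwell - Willow - Spruce - Alder: 7+16+6+16+3 = 48
Alder - Spruce - Willow - Ivy - Orwell - Alder: 3+16+18+16+9 = 62
Alder - Spruce - Ivy - Willow - Orwell - Alder: 3+5+18+6+9 = 41
The minimum is 41.
One optimal route: Alder → Spruce → Ivy → Willow → Orwell → Alder (or its reverse).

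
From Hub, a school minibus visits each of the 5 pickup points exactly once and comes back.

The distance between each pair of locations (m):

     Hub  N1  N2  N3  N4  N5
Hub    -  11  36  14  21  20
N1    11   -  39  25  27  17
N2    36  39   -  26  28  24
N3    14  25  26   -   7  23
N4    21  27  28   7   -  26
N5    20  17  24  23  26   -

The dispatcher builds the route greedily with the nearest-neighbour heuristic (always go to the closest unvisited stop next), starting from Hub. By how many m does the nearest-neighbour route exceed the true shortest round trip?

Hub: N1=11, N3=14, N5=20, N4=21, N2=36 ⇒ N1
N1: N5=17, N3=25, N4=27, N2=39 ⇒ N5
N5: N3=23, N2=24, N4=26 ⇒ N3
N3: N4=7, N2=26 ⇒ N4
N4: N2=28 ⇒ N2
NN route Hub → N1 → N5 → N3 → N4 → N2 → Hub costs 122.
Optimal: Hub → N1 → N5 → N2 → N4 → N3 → Hub costs 101 (by enumerating all 60 distinct tours).
Excess = 122 − 101 = 21.

21 m longer than the optimal tour.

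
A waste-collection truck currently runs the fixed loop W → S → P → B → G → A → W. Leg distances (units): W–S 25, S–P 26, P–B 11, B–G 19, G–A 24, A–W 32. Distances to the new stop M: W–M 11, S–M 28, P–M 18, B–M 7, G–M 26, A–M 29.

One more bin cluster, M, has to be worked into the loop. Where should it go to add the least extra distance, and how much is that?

Adding 8 by placing M on the A–W leg.

Insertion cost between consecutive stops i–j is d(i,M) + d(M,j) − d(i,j):
  between W and S: 11 + 28 − 25 = 14
  between S and P: 28 + 18 − 26 = 20
  between P and B: 18 + 7 − 11 = 14
  between B and G: 7 + 26 − 19 = 14
  between G and A: 26 + 29 − 24 = 31
  between A and W: 29 + 11 − 32 = 8
Cheapest insertion is between A and W, adding 8.
New total = 137 + 8 = 145.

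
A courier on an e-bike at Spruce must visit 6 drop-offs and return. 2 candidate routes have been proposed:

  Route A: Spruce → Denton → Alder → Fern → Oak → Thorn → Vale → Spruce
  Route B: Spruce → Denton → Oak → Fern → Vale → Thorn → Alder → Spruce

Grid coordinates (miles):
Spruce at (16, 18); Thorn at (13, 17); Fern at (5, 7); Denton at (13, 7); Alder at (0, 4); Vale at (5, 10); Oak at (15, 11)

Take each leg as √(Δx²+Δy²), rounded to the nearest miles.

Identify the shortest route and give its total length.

Route A: 11 + 13 + 6 + 11 + 6 + 11 + 14 = 72
Route B: 11 + 4 + 11 + 3 + 11 + 18 + 21 = 79

Shortest is Route A, total 72 miles.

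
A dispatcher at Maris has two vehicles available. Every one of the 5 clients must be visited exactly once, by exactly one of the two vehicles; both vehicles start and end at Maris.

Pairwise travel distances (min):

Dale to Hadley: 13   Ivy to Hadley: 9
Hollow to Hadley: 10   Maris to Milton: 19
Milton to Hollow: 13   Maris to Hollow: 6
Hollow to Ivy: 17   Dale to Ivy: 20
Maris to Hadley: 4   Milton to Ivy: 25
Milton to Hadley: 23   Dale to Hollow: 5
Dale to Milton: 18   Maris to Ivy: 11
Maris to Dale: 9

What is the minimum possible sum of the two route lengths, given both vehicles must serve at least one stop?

There are 2^4 − 1 = 15 ways to divide the 5 stops into two non-empty groups. For each, the best each vehicle can do is its own shortest tour through its group:
  {Dale} + {Milton, Hollow, Ivy, Hadley}: 18 + 57 = 75
  {Milton} + {Dale, Hollow, Ivy, Hadley}: 38 + 44 = 82
  {Dale, Milton} + {Hollow, Ivy, Hadley}: 46 + 36 = 82
  {Hollow} + {Dale, Milton, Ivy, Hadley}: 12 + 65 = 77
  {Dale, Hollow} + {Milton, Ivy, Hadley}: 20 + 57 = 77
  {Milton, Hollow} + {Dale, Ivy, Hadley}: 38 + 42 = 80
  … (15 splits in total)
  {Dale, Milton, Hollow} + {Ivy, Hadley}: 46 + 24 = 70  ← best
Best: vehicle 1 Maris → Dale → Milton → Hollow → Maris = 46; vehicle 2 Maris → Ivy → Hadley → Maris = 24; combined 70.

70 min — the smallest possible combined total.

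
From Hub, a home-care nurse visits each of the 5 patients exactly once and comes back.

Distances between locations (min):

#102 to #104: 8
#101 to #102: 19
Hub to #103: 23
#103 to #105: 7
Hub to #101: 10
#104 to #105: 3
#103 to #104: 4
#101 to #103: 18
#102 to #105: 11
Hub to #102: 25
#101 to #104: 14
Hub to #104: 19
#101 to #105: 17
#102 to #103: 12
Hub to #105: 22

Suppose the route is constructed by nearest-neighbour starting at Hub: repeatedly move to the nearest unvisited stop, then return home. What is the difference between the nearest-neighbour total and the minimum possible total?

Hub: #101=10, #104=19, #105=22, #103=23, #102=25 ⇒ #101
#101: #104=14, #105=17, #103=18, #102=19 ⇒ #104
#104: #105=3, #103=4, #102=8 ⇒ #105
#105: #103=7, #102=11 ⇒ #103
#103: #102=12 ⇒ #102
NN route Hub → #101 → #104 → #105 → #103 → #102 → Hub costs 71.
Optimal: Hub → #101 → #102 → #103 → #104 → #105 → Hub costs 70 (by enumerating all 60 distinct tours).
Excess = 71 − 70 = 1.

1 min longer than the optimal tour.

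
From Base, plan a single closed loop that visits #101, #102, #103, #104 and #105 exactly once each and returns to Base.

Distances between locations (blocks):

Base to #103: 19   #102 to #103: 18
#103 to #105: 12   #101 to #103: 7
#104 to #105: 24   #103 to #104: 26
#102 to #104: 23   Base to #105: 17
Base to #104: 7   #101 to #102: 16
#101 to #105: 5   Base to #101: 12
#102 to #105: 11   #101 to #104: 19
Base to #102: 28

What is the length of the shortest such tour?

72 blocks — the shortest possible round trip.

There are 60 distinct closed tours to check (reversals are equivalent).
Base → #101 → #102 → #103 → #104 → #105 → Base: 12+16+18+26+24+17 = 113
Base → #101 → #102 → #103 → #105 → #104 → Base: 12+16+18+12+24+7 = 89
Base → #101 → #102 → #104 → #103 → #105 → Base: 12+16+23+26+12+17 = 106
Base → #101 → #102 → #104 → #105 → #103 → Base: 12+16+23+24+12+19 = 106
Base → #101 → #102 → #105 → #103 → #104 → Base: 12+16+11+12+26+7 = 84
Base → #101 → #102 → #105 → #104 → #103 → Base: 12+16+11+24+26+19 = 108
Base → #101 → #103 → #102 → #104 → #105 → Base: 12+7+18+23+24+17 = 101
Base → #101 → #103 → #102 → #105 → #104 → Base: 12+7+18+11+24+7 = 79
Base → #101 → #103 → #104 → #102 → #105 → Base: 12+7+26+23+11+17 = 96
Base → #101 → #103 → #104 → #105 → #102 → Base: 12+7+26+24+11+28 = 108
Base → #101 → #103 → #105 → #102 → #104 → Base: 12+7+12+11+23+7 = 72
Base → #101 → #103 → #105 → #104 → #102 → Base: 12+7+12+24+23+28 = 106
Base → #101 → #104 → #102 → #103 → #105 → Base: 12+19+23+18+12+17 = 101
Base → #101 → #104 → #102 → #105 → #103 → Base: 12+19+23+11+12+19 = 96
… (46 more)
The minimum is 72.
One optimal route: Base → #101 → #103 → #105 → #102 → #104 → Base (or its reverse).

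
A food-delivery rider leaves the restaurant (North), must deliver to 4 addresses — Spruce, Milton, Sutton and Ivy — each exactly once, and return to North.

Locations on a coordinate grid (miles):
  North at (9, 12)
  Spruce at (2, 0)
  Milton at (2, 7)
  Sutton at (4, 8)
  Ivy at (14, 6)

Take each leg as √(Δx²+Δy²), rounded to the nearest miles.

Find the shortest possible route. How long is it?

36 miles — the shortest possible round trip.

North-Spruce-Milton-Sutton-Ivy-North: 14+7+2+10+8 = 41
North-Spruce-Milton-Ivy-Sutton-North: 14+7+12+10+6 = 49
North-Spruce-Sutton-Milton-Ivy-North: 14+8+2+12+8 = 44
North-Spruce-Sutton-Ivy-Milton-North: 14+8+10+12+9 = 53
North-Spruce-Ivy-Milton-Sutton-North: 14+13+12+2+6 = 47
North-Spruce-Ivy-Sutton-Milton-North: 14+13+10+2+9 = 48
North-Milton-Spruce-Sutton-Ivy-North: 9+7+8+10+8 = 42
North-Milton-Spruce-Ivy-Sutton-North: 9+7+13+10+6 = 45
North-Milton-Sutton-Spruce-Ivy-North: 9+2+8+13+8 = 40
North-Milton-Ivy-Spruce-Sutton-North: 9+12+13+8+6 = 48
North-Sutton-Spruce-Milton-Ivy-North: 6+8+7+12+8 = 41
North-Sutton-Milton-Spruce-Ivy-North: 6+2+7+13+8 = 36
The minimum is 36.
One optimal route: North → Sutton → Milton → Spruce → Ivy → North (or its reverse).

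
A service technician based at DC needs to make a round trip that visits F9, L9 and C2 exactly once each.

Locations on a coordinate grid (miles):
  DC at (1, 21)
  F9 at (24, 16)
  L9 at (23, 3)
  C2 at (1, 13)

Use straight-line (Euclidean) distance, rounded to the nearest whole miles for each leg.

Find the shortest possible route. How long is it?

There are 3 distinct closed tours to check (reversals are equivalent).
DC→F9→L9→C2→DC: 24+13+24+8 = 69
DC→F9→C2→L9→DC: 24+23+24+28 = 99
DC→L9→F9→C2→DC: 28+13+23+8 = 72
The minimum is 69.
One optimal route: DC → F9 → L9 → C2 → DC (or its reverse).

69 miles — the shortest possible round trip.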